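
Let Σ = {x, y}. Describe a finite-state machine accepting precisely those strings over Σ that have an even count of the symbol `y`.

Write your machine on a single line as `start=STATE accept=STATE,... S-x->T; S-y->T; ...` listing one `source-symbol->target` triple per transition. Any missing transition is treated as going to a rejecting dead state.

start=s0; accept=s0; s0-x->s0; s0-y->s1; s1-x->s1; s1-y->s0

The only thing that matters is how many `y`s have appeared, reduced mod 2. Use one state per residue: s0 for 0, …, s1 for 1. Reading `y` moves to the next residue; anything else stays put. s0 is accepting.
A 2-state machine:
        x   y  
>* s0   s0  s1 
   s1   s1  s0 
(> = start, * = accepting)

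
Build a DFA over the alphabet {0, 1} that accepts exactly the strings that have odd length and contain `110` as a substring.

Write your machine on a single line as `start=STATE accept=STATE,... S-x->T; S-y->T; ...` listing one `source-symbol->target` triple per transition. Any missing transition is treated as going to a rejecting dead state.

Handle the two conditions separately and then intersect. One (2 states) tracks the input length modulo 2; the other (4 states) tracks whether and how much of `110` has been seen. Each combined state is a pair, one component from each; accept when both components accept.
With 8 states:
        0   1  
>  s0   s1  s2 
   s1   s0  s3 
   s2   s0  s4 
   s3   s1  s5 
   s4   s6  s5 
   s5   s7  s4 
 * s6   s7  s7 
   s7   s6  s6 
(> = start, * = accepting)

start=s0; accept=s6; s0-0->s1; s0-1->s2; s1-0->s0; s1-1->s3; s2-0->s0; s2-1->s4; s3-0->s1; s3-1->s5; s4-0->s6; s4-1->s5; s5-0->s7; s5-1->s4; s6-0->s7; s6-1->s7; s7-0->s6; s7-1->s6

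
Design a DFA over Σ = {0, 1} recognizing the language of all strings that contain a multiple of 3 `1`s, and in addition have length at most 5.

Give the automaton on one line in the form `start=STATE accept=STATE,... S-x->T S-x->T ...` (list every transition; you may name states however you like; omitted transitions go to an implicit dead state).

Run two small machines in parallel and take their product. The first has 3 states tracking the count of `1`s modulo 3; the second has 7 states tracking the input length, saturating at 6. A product state is a pair (one from each), accepting exactly when both do. Minimizing collapses redundant product states.
13 states suffice.
          0    1  
>* s0     s1   s2 
 * s1     s3   s4 
   s2     s4   s5 
 * s3     s6   s7 
   s4     s7   s8 
   s5     s8   s6 
 * s6     s9  s10 
   s7    s10  s11 
   s8    s11   s9 
 * s9    s12  s10 
   s10   s10  s10 
   s11   s10  s12 
 * s12   s10  s10 
(> = start, * = accepting)

start=s0 accept=s0,s1,s3,s6,s9,s12 s0-0->s1 s0-1->s2 s1-0->s3 s1-1->s4 s2-0->s4 s2-1->s5 s3-0->s6 s3-1->s7 s4-0->s7 s4-1->s8 s5-0->s8 s5-1->s6 s6-0->s9 s6-1->s10 s7-0->s10 s7-1->s11 s8-0->s11 s8-1->s9 s9-0->s12 s9-1->s10 s10-0->s10 s10-1->s10 s11-0->s10 s11-1->s12 s12-0->s10 s12-1->s10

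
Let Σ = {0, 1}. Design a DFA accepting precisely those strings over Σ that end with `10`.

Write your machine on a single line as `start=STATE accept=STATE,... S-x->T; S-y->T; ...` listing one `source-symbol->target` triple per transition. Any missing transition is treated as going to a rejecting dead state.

Let each state record the length of the longest suffix of the input read so far that is also a prefix of `10`. q1 means the last symbol is `1`; q2 means the last 2 symbols are `10`. Accept only at q2, where the string currently ends in `10`.
A 3-state machine:
        0   1  
>  q0   q0  q1 
   q1   q2  q1 
 * q2   q0  q1 
(> = start, * = accepting)

start=q0; accept=q2; q0-0->q0; q0-1->q1; q1-0->q2; q1-1->q1; q2-0->q0; q2-1->q1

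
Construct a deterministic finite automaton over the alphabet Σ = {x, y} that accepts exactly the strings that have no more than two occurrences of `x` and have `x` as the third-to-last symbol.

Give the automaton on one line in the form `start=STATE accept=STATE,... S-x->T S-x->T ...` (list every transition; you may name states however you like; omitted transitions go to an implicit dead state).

Handle the two conditions separately and then intersect. One (4 states) tracks the count of `x`s, saturating at 3; the other (15 states) tracks the last 3 symbols read. Each combined state is a pair, one component from each; accept when both components accept. Equivalent product states are then merged.
          x    y  
>  S0     S1   S0 
   S1     S2   S3 
   S2     S4   S5 
   S3     S6   S7 
   S4     S4   S4 
 * S5     S4   S8 
 * S6     S4   S9 
 * S7    S10  S11 
 * S8     S4   S4 
   S9     S4   S8 
   S10    S4   S9 
   S11   S10  S11 
(> = start, * = accepting)

start=S0 accept=S5,S6,S7,S8 S0-x->S1 S0-y->S0 S1-x->S2 S1-y->S3 S2-x->S4 S2-y->S5 S3-x->S6 S3-y->S7 S4-x->S4 S4-y->S4 S5-x->S4 S5-y->S8 S6-x->S4 S6-y->S9 S7-x->S10 S7-y->S11 S8-x->S4 S8-y->S4 S9-x->S4 S9-y->S8 S10-x->S4 S10-y->S9 S11-x->S10 S11-y->S11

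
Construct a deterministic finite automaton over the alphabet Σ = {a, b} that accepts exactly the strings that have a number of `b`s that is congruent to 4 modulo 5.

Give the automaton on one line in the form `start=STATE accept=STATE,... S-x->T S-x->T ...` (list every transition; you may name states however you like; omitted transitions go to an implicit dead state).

Keep the running count of `b`s modulo 5: each `b` advances along the cycle S0 → S1 → S2 → S3 → S4 → S0 while other symbols loop. Accept at S4.
With 5 states:
        a   b  
>  S0   S0  S1 
   S1   S1  S2 
   S2   S2  S3 
   S3   S3  S4 
 * S4   S4  S0 
(> = start, * = accepting)

start=S0 accept=S4 S0-a->S0 S0-b->S1 S1-a->S1 S1-b->S2 S2-a->S2 S2-b->S3 S3-a->S3 S3-b->S4 S4-a->S4 S4-b->S0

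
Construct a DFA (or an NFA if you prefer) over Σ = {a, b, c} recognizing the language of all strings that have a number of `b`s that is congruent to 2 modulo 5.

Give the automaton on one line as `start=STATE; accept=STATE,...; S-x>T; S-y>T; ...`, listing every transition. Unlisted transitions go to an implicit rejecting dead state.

Keep the running count of `b`s modulo 5: each `b` advances along the cycle S0 → S1 → S2 → S3 → S4 → S0 while other symbols loop. Accept at S2.
        a   b   c  
>  S0   S0  S1  S0 
   S1   S1  S2  S1 
 * S2   S2  S3  S2 
   S3   S3  S4  S3 
   S4   S4  S0  S4 
(> = start, * = accepting)

start=S0; accept=S2; S0-a>S0; S0-b>S1; S0-c>S0; S1-a>S1; S1-b>S2; S1-c>S1; S2-a>S2; S2-b>S3; S2-c>S2; S3-a>S3; S3-b>S4; S3-c>S3; S4-a>S4; S4-b>S0; S4-c>S4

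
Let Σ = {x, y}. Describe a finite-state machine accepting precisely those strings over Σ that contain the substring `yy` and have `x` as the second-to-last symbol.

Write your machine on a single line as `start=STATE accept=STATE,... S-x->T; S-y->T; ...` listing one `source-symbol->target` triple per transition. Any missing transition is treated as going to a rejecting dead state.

Handle the two conditions separately and then intersect. One (3 states) tracks whether and how much of `yy` has been seen; the other (7 states) tracks the last 2 symbols read. Each combined state is a pair, one component from each; accept when both components accept. After merging equivalent states the machine shrinks.
With 6 states:
        x   y  
>  q0   q0  q1 
   q1   q0  q2 
   q2   q3  q2 
   q3   q4  q5 
 * q4   q4  q5 
 * q5   q3  q2 
(> = start, * = accepting)

start=q0; accept=q4,q5; q0-x->q0; q0-y->q1; q1-x->q0; q1-y->q2; q2-x->q3; q2-y->q2; q3-x->q4; q3-y->q5; q4-x->q4; q4-y->q5; q5-x->q3; q5-y->q2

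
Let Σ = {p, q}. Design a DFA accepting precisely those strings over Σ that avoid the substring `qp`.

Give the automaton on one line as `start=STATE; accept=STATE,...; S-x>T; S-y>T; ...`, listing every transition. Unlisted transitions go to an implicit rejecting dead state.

Track partial matches of the forbidden pattern `qp`. State C is a dead state reached once `qp` has occurred; every other state accepts. A means no part of `qp` is currently matched.
3 states suffice.
       p  q 
>* A   A  B 
 * B   C  B 
   C   C  C 
(> = start, * = accepting)

start=A; accept=A,B; A-p>A; A-q>B; B-p>C; B-q>B; C-p>C; C-q>C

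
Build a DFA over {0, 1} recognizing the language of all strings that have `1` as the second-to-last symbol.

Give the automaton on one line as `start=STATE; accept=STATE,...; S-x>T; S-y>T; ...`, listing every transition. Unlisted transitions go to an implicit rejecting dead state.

start=q0; accept=q5,q6; q0-0>q1; q0-1>q2; q1-0>q3; q1-1>q4; q2-0>q5; q2-1>q6; q3-0>q3; q3-1>q4; q4-0>q5; q4-1>q6; q5-0>q3; q5-1>q4; q6-0>q5; q6-1>q6

Because acceptance depends on a position counted from the end, the machine has to buffer the most recent 2 symbols. Make each state the string of the last up-to-2 symbols read; on input `x` shift the window left and append `x`. Accept when the buffered window has length 2 and begins with `1`.
        0   1  
>  q0   q1  q2 
   q1   q3  q4 
   q2   q5  q6 
   q3   q3  q4 
   q4   q5  q6 
 * q5   q3  q4 
 * q6   q5  q6 
(> = start, * = accepting)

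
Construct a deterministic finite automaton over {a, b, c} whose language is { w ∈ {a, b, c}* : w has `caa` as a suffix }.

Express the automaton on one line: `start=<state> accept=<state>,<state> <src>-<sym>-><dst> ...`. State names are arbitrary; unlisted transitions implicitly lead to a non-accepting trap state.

Let each state record the length of the longest suffix of the input read so far that is also a prefix of `caa`. q1 means the last symbol is `c`; q2 means the last 2 symbols are `ca`; q3 means the last 3 symbols are `caa`. Accept only at q3, where the string currently ends in `caa`.
        a   b   c  
>  q0   q0  q0  q1 
   q1   q2  q0  q1 
   q2   q3  q0  q1 
 * q3   q0  q0  q1 
(> = start, * = accepting)

start=q0 accept=q3 q0-a->q0 q0-b->q0 q0-c->q1 q1-a->q2 q1-b->q0 q1-c->q1 q2-a->q3 q2-b->q0 q2-c->q1 q3-a->q0 q3-b->q0 q3-c->q1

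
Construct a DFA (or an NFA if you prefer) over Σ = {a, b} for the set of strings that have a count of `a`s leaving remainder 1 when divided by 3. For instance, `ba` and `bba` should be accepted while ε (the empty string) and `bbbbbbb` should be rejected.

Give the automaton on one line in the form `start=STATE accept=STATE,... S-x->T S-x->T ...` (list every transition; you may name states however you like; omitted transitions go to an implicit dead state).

The only thing that matters is how many `a`s have appeared, reduced mod 3. Use one state per residue: q0 for 0, …, q2 for 2. Reading `a` moves to the next residue; anything else stays put. q1 is accepting.
A 3-state machine:
        a   b  
>  q0   q1  q0 
 * q1   q2  q1 
   q2   q0  q2 
(> = start, * = accepting)

start=q0 accept=q1 q0-a->q1 q0-b->q0 q1-a->q2 q1-b->q1 q2-a->q0 q2-b->q2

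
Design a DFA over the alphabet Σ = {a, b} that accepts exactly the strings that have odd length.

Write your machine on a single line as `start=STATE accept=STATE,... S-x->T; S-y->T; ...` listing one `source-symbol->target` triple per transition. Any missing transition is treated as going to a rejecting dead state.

start=S0; accept=S1; S0-a->S1; S0-b->S1; S1-a->S0; S1-b->S0

Only the length mod 2 matters, so use a 2-cycle: from any state, every input symbol moves to the next state, wrapping S1 back to S0. Mark S1 accepting.
With 2 states:
        a   b  
>  S0   S1  S1 
 * S1   S0  S0 
(> = start, * = accepting)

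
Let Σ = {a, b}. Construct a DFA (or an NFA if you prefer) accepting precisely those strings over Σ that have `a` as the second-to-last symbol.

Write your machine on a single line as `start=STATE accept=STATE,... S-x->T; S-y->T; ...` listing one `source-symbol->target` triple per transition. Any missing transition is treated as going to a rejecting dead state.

start=s0; accept=s3,s4; s0-a->s1; s0-b->s2; s1-a->s3; s1-b->s4; s2-a->s5; s2-b->s6; s3-a->s3; s3-b->s4; s4-a->s5; s4-b->s6; s5-a->s3; s5-b->s4; s6-a->s5; s6-b->s6

Because acceptance depends on a position counted from the end, the machine has to buffer the most recent 2 symbols. Make each state the string of the last up-to-2 symbols read; on input `x` shift the window left and append `x`. Accept when the buffered window has length 2 and begins with `a`.
        a   b  
>  s0   s1  s2 
   s1   s3  s4 
   s2   s5  s6 
 * s3   s3  s4 
 * s4   s5  s6 
   s5   s3  s4 
   s6   s5  s6 
(> = start, * = accepting)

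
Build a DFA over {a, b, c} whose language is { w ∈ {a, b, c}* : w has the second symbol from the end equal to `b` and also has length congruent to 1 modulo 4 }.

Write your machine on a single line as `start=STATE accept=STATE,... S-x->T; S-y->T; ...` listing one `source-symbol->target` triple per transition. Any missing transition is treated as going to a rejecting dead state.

Run two small machines in parallel and take their product. The first has 13 states tracking the last 2 symbols read; the second has 4 states tracking the input length modulo 4. A product state is a pair (one from each), accepting exactly when both do. Equivalent product states are then merged.
With 6 states:
        a   b   c  
>  q0   q1  q1  q1 
   q1   q2  q2  q2 
   q2   q3  q3  q3 
   q3   q0  q4  q0 
   q4   q5  q5  q5 
 * q5   q2  q2  q2 
(> = start, * = accepting)

start=q0; accept=q5; q0-a->q1; q0-b->q1; q0-c->q1; q1-a->q2; q1-b->q2; q1-c->q2; q2-a->q3; q2-b->q3; q2-c->q3; q3-a->q0; q3-b->q4; q3-c->q0; q4-a->q5; q4-b->q5; q4-c->q5; q5-a->q2; q5-b->q2; q5-c->q2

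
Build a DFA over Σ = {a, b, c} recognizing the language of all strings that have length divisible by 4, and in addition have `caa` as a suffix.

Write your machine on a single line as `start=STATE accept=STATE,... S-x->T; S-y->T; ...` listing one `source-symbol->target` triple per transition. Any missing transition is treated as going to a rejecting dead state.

start=q0; accept=q6; q0-a->q1; q0-b->q1; q0-c->q1; q1-a->q2; q1-b->q2; q1-c->q3; q2-a->q4; q2-b->q4; q2-c->q4; q3-a->q5; q3-b->q4; q3-c->q4; q4-a->q0; q4-b->q0; q4-c->q0; q5-a->q6; q5-b->q0; q5-c->q0; q6-a->q1; q6-b->q1; q6-c->q1

Build one automaton per condition and run them in lockstep. One (4 states) tracks the input length modulo 4; the other (4 states) tracks how much of the suffix `caa` has currently been matched. Each combined state is a pair, one component from each; accept when both components accept. Minimizing collapses redundant product states.
7 states suffice.
        a   b   c  
>  q0   q1  q1  q1 
   q1   q2  q2  q3 
   q2   q4  q4  q4 
   q3   q5  q4  q4 
   q4   q0  q0  q0 
   q5   q6  q0  q0 
 * q6   q1  q1  q1 
(> = start, * = accepting)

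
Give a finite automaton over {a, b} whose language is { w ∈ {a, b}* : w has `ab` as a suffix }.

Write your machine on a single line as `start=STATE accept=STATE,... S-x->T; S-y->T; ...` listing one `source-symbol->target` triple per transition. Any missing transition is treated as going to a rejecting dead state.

start=q0; accept=q2; q0-a->q1; q0-b->q0; q1-a->q1; q1-b->q2; q2-a->q1; q2-b->q0

Let each state record the length of the longest suffix of the input read so far that is also a prefix of `ab`. q1 means the last symbol is `a`; q2 means the last 2 symbols are `ab`. Accept only at q2, where the string currently ends in `ab`.
3 states suffice.
        a   b  
>  q0   q1  q0 
   q1   q1  q2 
 * q2   q1  q0 
(> = start, * = accepting)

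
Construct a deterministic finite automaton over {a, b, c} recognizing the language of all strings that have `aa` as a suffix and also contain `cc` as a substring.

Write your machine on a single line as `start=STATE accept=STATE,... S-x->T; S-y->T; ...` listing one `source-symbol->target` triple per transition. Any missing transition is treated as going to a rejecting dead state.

start=S0; accept=S4; S0-a->S0; S0-b->S0; S0-c->S1; S1-a->S0; S1-b->S0; S1-c->S2; S2-a->S3; S2-b->S2; S2-c->S2; S3-a->S4; S3-b->S2; S3-c->S2; S4-a->S4; S4-b->S2; S4-c->S2

Build one automaton per condition and run them in lockstep. The first has 3 states tracking how much of the suffix `aa` has currently been matched; the second has 3 states tracking whether and how much of `cc` has been seen. A product state is a pair (one from each), accepting exactly when both do. Equivalent product states are then merged.
        a   b   c  
>  S0   S0  S0  S1 
   S1   S0  S0  S2 
   S2   S3  S2  S2 
   S3   S4  S2  S2 
 * S4   S4  S2  S2 
(> = start, * = accepting)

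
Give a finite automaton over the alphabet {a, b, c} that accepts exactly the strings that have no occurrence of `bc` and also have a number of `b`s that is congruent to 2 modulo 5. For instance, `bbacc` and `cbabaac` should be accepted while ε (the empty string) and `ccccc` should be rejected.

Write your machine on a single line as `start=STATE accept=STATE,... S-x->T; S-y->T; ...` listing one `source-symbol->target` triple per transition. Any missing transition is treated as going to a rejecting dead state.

Run two small machines in parallel and take their product. One (3 states) tracks partial matches of the forbidden pattern `bc`; the other (5 states) tracks the count of `b`s modulo 5. Each combined state is a pair, one component from each; accept when both components accept.
15 states suffice.
          a    b    c  
>  q0     q0   q1   q0 
   q1     q2   q3   q4 
   q2     q2   q3   q2 
 * q3     q5   q6   q7 
   q4     q4   q7   q4 
 * q5     q5   q6   q5 
   q6     q8   q9  q10 
   q7     q7  q10   q7 
   q8     q8   q9   q8 
   q9    q11  q12  q13 
   q10   q10  q13  q10 
   q11   q11  q12  q11 
   q12    q0   q1  q14 
   q13   q13  q14  q13 
   q14   q14   q4  q14 
(> = start, * = accepting)

start=q0; accept=q3,q5; q0-a->q0; q0-b->q1; q0-c->q0; q1-a->q2; q1-b->q3; q1-c->q4; q2-a->q2; q2-b->q3; q2-c->q2; q3-a->q5; q3-b->q6; q3-c->q7; q4-a->q4; q4-b->q7; q4-c->q4; q5-a->q5; q5-b->q6; q5-c->q5; q6-a->q8; q6-b->q9; q6-c->q10; q7-a->q7; q7-b->q10; q7-c->q7; q8-a->q8; q8-b->q9; q8-c->q8; q9-a->q11; q9-b->q12; q9-c->q13; q10-a->q10; q10-b->q13; q10-c->q10; q11-a->q11; q11-b->q12; q11-c->q11; q12-a->q0; q12-b->q1; q12-c->q14; q13-a->q13; q13-b->q14; q13-c->q13; q14-a->q14; q14-b->q4; q14-c->q14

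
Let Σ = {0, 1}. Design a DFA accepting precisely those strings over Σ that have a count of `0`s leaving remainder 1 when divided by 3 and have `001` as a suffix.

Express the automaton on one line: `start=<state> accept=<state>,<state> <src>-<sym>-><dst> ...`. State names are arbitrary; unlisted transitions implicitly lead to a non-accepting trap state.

Handle the two conditions separately and then intersect. The first has 3 states tracking the count of `0`s modulo 3; the second has 4 states tracking how much of the suffix `001` has currently been matched. A product state is a pair (one from each), accepting exactly when both do.
With 12 states:
       0  1 
>  A   B  A 
   B   C  D 
   C   E  F 
   D   G  D 
   E   H  I 
   F   J  K 
   G   E  K 
   H   C  L 
   I   B  A 
   J   H  A 
   K   J  K 
 * L   G  D 
(> = start, * = accepting)

start=A accept=L A-0->B A-1->A B-0->C B-1->D C-0->E C-1->F D-0->G D-1->D E-0->H E-1->I F-0->J F-1->K G-0->E G-1->K H-0->C H-1->L I-0->B I-1->A J-0->H J-1->A K-0->J K-1->K L-0->G L-1->D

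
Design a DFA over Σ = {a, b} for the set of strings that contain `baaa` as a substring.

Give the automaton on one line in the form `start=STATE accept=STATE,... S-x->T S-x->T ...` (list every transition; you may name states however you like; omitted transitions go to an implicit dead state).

Track how much of `baaa` has been matched so far: state s0 is no progress, s4 is the absorbing accept state reached once `baaa` has occurred. Intermediate states record partial matches; on a mismatch, fall back to the longest reusable overlap.
With 5 states:
        a   b  
>  s0   s0  s1 
   s1   s2  s1 
   s2   s3  s1 
   s3   s4  s1 
 * s4   s4  s4 
(> = start, * = accepting)

start=s0 accept=s4 s0-a->s0 s0-b->s1 s1-a->s2 s1-b->s1 s2-a->s3 s2-b->s1 s3-a->s4 s3-b->s1 s4-a->s4 s4-b->s4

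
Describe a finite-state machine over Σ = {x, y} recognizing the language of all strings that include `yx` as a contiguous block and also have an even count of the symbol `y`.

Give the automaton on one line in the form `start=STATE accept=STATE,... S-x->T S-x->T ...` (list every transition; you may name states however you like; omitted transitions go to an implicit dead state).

start=q0 accept=q4 q0-x->q0 q0-y->q1 q1-x->q2 q1-y->q3 q2-x->q2 q2-y->q4 q3-x->q4 q3-y->q1 q4-x->q4 q4-y->q2

Handle the two conditions separately and then intersect. One (3 states) tracks whether and how much of `yx` has been seen; the other (2 states) tracks the count of `y`s modulo 2. Each combined state is a pair, one component from each; accept when both components accept.
5 states suffice.
        x   y  
>  q0   q0  q1 
   q1   q2  q3 
   q2   q2  q4 
   q3   q4  q1 
 * q4   q4  q2 
(> = start, * = accepting)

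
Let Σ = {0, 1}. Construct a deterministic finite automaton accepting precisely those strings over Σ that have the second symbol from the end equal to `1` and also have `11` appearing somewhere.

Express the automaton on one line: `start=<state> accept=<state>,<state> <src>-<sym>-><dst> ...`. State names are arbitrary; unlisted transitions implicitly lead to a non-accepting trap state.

Handle the two conditions separately and then intersect. One (7 states) tracks the last 2 symbols read; the other (3 states) tracks whether and how much of `11` has been seen. Each combined state is a pair, one component from each; accept when both components accept. After merging equivalent states the machine shrinks.
        0   1  
>  q0   q0  q1 
   q1   q0  q2 
 * q2   q3  q2 
 * q3   q4  q5 
   q4   q4  q5 
   q5   q3  q2 
(> = start, * = accepting)

start=q0 accept=q2,q3 q0-0->q0 q0-1->q1 q1-0->q0 q1-1->q2 q2-0->q3 q2-1->q2 q3-0->q4 q3-1->q5 q4-0->q4 q4-1->q5 q5-0->q3 q5-1->q2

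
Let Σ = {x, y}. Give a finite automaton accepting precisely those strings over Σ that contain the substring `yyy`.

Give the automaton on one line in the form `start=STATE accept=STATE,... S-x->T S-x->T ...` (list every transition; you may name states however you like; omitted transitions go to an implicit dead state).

States q0..q2 record the length of the longest prefix of `yyy` that matches the current input suffix. Reaching q3 means `yyy` has been seen, and we stay there forever. Accept from q3.
A 4-state machine:
        x   y  
>  q0   q0  q1 
   q1   q0  q2 
   q2   q0  q3 
 * q3   q3  q3 
(> = start, * = accepting)

start=q0 accept=q3 q0-x->q0 q0-y->q1 q1-x->q0 q1-y->q2 q2-x->q0 q2-y->q3 q3-x->q3 q3-y->q3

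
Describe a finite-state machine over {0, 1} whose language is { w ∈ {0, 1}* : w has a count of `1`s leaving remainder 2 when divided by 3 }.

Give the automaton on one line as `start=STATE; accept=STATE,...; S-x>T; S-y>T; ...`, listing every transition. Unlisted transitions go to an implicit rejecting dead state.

The only thing that matters is how many `1`s have appeared, reduced mod 3. Use one state per residue: A for 0, …, C for 2. Reading `1` moves to the next residue; anything else stays put. C is accepting.
With 3 states:
       0  1 
>  A   A  B 
   B   B  C 
 * C   C  A 
(> = start, * = accepting)

start=A; accept=C; A-0>A; A-1>B; B-0>B; B-1>C; C-0>C; C-1>A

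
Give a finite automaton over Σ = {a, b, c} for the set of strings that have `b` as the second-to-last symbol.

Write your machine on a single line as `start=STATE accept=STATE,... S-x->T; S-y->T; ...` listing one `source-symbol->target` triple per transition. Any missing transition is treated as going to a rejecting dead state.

A DFA must remember the last 2 symbols (since which symbol is second-to-last isn't known until the input ends). Use one state per possible window of the last ≤2 symbols; accept from those whose window starts with `b`.
          a    b    c  
>  s0     s1   s2   s3 
   s1     s4   s5   s6 
   s2     s7   s8   s9 
   s3    s10  s11  s12 
   s4     s4   s5   s6 
   s5     s7   s8   s9 
   s6    s10  s11  s12 
 * s7     s4   s5   s6 
 * s8     s7   s8   s9 
 * s9    s10  s11  s12 
   s10    s4   s5   s6 
   s11    s7   s8   s9 
   s12   s10  s11  s12 
(> = start, * = accepting)

start=s0; accept=s7,s8,s9; s0-a->s1; s0-b->s2; s0-c->s3; s1-a->s4; s1-b->s5; s1-c->s6; s2-a->s7; s2-b->s8; s2-c->s9; s3-a->s10; s3-b->s11; s3-c->s12; s4-a->s4; s4-b->s5; s4-c->s6; s5-a->s7; s5-b->s8; s5-c->s9; s6-a->s10; s6-b->s11; s6-c->s12; s7-a->s4; s7-b->s5; s7-c->s6; s8-a->s7; s8-b->s8; s8-c->s9; s9-a->s10; s9-b->s11; s9-c->s12; s10-a->s4; s10-b->s5; s10-c->s6; s11-a->s7; s11-b->s8; s11-c->s9; s12-a->s10; s12-b->s11; s12-c->s12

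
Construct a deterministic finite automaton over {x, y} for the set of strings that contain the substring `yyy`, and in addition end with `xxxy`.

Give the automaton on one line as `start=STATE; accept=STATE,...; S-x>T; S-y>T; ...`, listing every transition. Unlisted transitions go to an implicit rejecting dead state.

start=q0; accept=q11; q0-x>q1; q0-y>q2; q1-x>q3; q1-y>q2; q2-x>q1; q2-y>q4; q3-x>q5; q3-y>q2; q4-x>q1; q4-y>q6; q5-x>q5; q5-y>q7; q6-x>q8; q6-y>q6; q7-x>q1; q7-y>q4; q8-x>q9; q8-y>q6; q9-x>q10; q9-y>q6; q10-x>q10; q10-y>q11; q11-x>q8; q11-y>q6

Run two small machines in parallel and take their product. The first has 4 states tracking whether and how much of `yyy` has been seen; the second has 5 states tracking how much of the suffix `xxxy` has currently been matched. A product state is a pair (one from each), accepting exactly when both do.
With 12 states:
          x    y  
>  q0     q1   q2 
   q1     q3   q2 
   q2     q1   q4 
   q3     q5   q2 
   q4     q1   q6 
   q5     q5   q7 
   q6     q8   q6 
   q7     q1   q4 
   q8     q9   q6 
   q9    q10   q6 
   q10   q10  q11 
 * q11    q8   q6 
(> = start, * = accepting)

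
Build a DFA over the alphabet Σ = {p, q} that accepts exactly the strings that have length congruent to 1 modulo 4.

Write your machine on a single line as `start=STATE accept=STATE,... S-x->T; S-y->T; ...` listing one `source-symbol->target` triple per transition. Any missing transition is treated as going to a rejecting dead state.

Count input length modulo 4: every symbol advances one step around the cycle A → B → C → D → A. Accept at B.
A 4-state machine:
       p  q 
>  A   B  B 
 * B   C  C 
   C   D  D 
   D   A  A 
(> = start, * = accepting)

start=A; accept=B; A-p->B; A-q->B; B-p->C; B-q->C; C-p->D; C-q->D; D-p->A; D-q->A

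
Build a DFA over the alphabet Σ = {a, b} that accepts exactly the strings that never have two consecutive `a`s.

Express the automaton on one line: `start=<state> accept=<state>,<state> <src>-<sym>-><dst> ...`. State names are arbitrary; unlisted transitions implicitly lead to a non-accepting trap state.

Track partial matches of the forbidden pattern `aa`. State s2 is a dead state reached once `aa` has occurred; every other state accepts. s0 means no part of `aa` is currently matched.
3 states suffice.
        a   b  
>* s0   s1  s0 
 * s1   s2  s0 
   s2   s2  s2 
(> = start, * = accepting)

start=s0 accept=s0,s1 s0-a->s1 s0-b->s0 s1-a->s2 s1-b->s0 s2-a->s2 s2-b->s2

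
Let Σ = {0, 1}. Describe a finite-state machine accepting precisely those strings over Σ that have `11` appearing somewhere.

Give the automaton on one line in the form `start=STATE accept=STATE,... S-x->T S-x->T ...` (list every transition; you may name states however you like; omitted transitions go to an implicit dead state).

start=s0 accept=s2 s0-0->s0 s0-1->s1 s1-0->s0 s1-1->s2 s2-0->s2 s2-1->s2

States s0..s1 record the length of the longest prefix of `11` that matches the current input suffix. Reaching s2 means `11` has been seen, and we stay there forever. Accept from s2.
        0   1  
>  s0   s0  s1 
   s1   s0  s2 
 * s2   s2  s2 
(> = start, * = accepting)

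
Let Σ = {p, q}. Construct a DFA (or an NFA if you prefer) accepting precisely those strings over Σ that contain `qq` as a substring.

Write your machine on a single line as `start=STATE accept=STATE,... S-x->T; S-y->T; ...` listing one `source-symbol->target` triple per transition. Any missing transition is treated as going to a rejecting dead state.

start=s0; accept=s2; s0-p->s0; s0-q->s1; s1-p->s0; s1-q->s2; s2-p->s2; s2-q->s2

Track how much of `qq` has been matched so far: state s0 is no progress, s2 is the absorbing accept state reached once `qq` has occurred. Intermediate states record partial matches; on a mismatch, fall back to the longest reusable overlap.
3 states suffice.
        p   q  
>  s0   s0  s1 
   s1   s0  s2 
 * s2   s2  s2 
(> = start, * = accepting)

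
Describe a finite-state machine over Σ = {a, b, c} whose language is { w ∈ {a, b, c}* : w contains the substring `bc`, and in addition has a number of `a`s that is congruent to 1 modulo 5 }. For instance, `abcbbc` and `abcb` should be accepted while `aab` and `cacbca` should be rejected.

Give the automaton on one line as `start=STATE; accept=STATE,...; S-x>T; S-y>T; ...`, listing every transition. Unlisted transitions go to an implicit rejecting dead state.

start=S0; accept=S8; S0-a>S1; S0-b>S2; S0-c>S0; S1-a>S3; S1-b>S4; S1-c>S1; S2-a>S1; S2-b>S2; S2-c>S5; S3-a>S6; S3-b>S7; S3-c>S3; S4-a>S3; S4-b>S4; S4-c>S8; S5-a>S8; S5-b>S5; S5-c>S5; S6-a>S9; S6-b>S10; S6-c>S6; S7-a>S6; S7-b>S7; S7-c>S11; S8-a>S11; S8-b>S8; S8-c>S8; S9-a>S0; S9-b>S12; S9-c>S9; S10-a>S9; S10-b>S10; S10-c>S13; S11-a>S13; S11-b>S11; S11-c>S11; S12-a>S0; S12-b>S12; S12-c>S14; S13-a>S14; S13-b>S13; S13-c>S13; S14-a>S5; S14-b>S14; S14-c>S14

Handle the two conditions separately and then intersect. One (3 states) tracks whether and how much of `bc` has been seen; the other (5 states) tracks the count of `a`s modulo 5. Each combined state is a pair, one component from each; accept when both components accept.
A 15-state machine:
          a    b    c  
>  S0     S1   S2   S0 
   S1     S3   S4   S1 
   S2     S1   S2   S5 
   S3     S6   S7   S3 
   S4     S3   S4   S8 
   S5     S8   S5   S5 
   S6     S9  S10   S6 
   S7     S6   S7  S11 
 * S8    S11   S8   S8 
   S9     S0  S12   S9 
   S10    S9  S10  S13 
   S11   S13  S11  S11 
   S12    S0  S12  S14 
   S13   S14  S13  S13 
   S14    S5  S14  S14 
(> = start, * = accepting)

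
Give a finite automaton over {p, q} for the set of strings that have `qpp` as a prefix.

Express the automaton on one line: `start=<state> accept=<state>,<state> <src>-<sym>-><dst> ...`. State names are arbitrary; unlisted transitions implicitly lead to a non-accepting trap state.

start=A accept=D A-p->E A-q->B B-p->C B-q->E C-p->D C-q->E D-p->D D-q->D E-p->E E-q->E

Walk along `qpp` while the input agrees: from A take `q` to B, and so on. Any deviation drops to the rejecting sink E. Once D is reached the prefix is confirmed and every continuation is accepted.
       p  q 
>  A   E  B 
   B   C  E 
   C   D  E 
 * D   D  D 
   E   E  E 
(> = start, * = accepting)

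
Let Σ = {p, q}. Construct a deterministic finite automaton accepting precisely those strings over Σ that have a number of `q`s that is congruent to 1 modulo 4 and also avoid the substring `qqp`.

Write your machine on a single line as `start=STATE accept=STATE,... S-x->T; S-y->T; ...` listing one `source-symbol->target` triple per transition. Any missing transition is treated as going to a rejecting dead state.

start=s0; accept=s1,s2,s12; s0-p->s0; s0-q->s1; s1-p->s2; s1-q->s3; s2-p->s2; s2-q->s4; s3-p->s5; s3-q->s6; s4-p->s7; s4-q->s6; s5-p->s5; s5-q->s8; s6-p->s8; s6-q->s9; s7-p->s7; s7-q->s10; s8-p->s8; s8-q->s11; s9-p->s11; s9-q->s12; s10-p->s13; s10-q->s9; s11-p->s11; s11-q->s14; s12-p->s14; s12-q->s3; s13-p->s13; s13-q->s15; s14-p->s14; s14-q->s5; s15-p->s0; s15-q->s12

Build one automaton per condition and run them in lockstep. One (4 states) tracks the count of `q`s modulo 4; the other (4 states) tracks partial matches of the forbidden pattern `qqp`. Each combined state is a pair, one component from each; accept when both components accept.
With 16 states:
          p    q  
>  s0     s0   s1 
 * s1     s2   s3 
 * s2     s2   s4 
   s3     s5   s6 
   s4     s7   s6 
   s5     s5   s8 
   s6     s8   s9 
   s7     s7  s10 
   s8     s8  s11 
   s9    s11  s12 
   s10   s13   s9 
   s11   s11  s14 
 * s12   s14   s3 
   s13   s13  s15 
   s14   s14   s5 
   s15    s0  s12 
(> = start, * = accepting)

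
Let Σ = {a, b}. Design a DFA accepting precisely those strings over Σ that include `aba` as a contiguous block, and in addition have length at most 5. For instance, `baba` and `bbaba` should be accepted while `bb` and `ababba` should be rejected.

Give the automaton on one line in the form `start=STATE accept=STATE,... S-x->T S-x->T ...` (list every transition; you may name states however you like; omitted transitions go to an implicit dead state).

Run two small machines in parallel and take their product. The first has 4 states tracking whether and how much of `aba` has been seen; the second has 7 states tracking the input length, saturating at 6. A product state is a pair (one from each), accepting exactly when both do.
A 22-state machine:
          a    b  
>  S0     S1   S2 
   S1     S3   S4 
   S2     S3   S5 
   S3     S6   S7 
   S4     S8   S9 
   S5     S6   S9 
   S6    S10  S11 
   S7    S12  S13 
 * S8    S12  S12 
   S9    S10  S13 
   S10   S14  S15 
   S11   S16  S17 
 * S12   S16  S16 
   S13   S14  S17 
   S14   S18  S19 
   S15   S20  S21 
 * S16   S20  S20 
   S17   S18  S21 
   S18   S18  S19 
   S19   S20  S21 
   S20   S20  S20 
   S21   S18  S21 
(> = start, * = accepting)

start=S0 accept=S8,S12,S16 S0-a->S1 S0-b->S2 S1-a->S3 S1-b->S4 S2-a->S3 S2-b->S5 S3-a->S6 S3-b->S7 S4-a->S8 S4-b->S9 S5-a->S6 S5-b->S9 S6-a->S10 S6-b->S11 S7-a->S12 S7-b->S13 S8-a->S12 S8-b->S12 S9-a->S10 S9-b->S13 S10-a->S14 S10-b->S15 S11-a->S16 S11-b->S17 S12-a->S16 S12-b->S16 S13-a->S14 S13-b->S17 S14-a->S18 S14-b->S19 S15-a->S20 S15-b->S21 S16-a->S20 S16-b->S20 S17-a->S18 S17-b->S21 S18-a->S18 S18-b->S19 S19-a->S20 S19-b->S21 S20-a->S20 S20-b->S20 S21-a->S18 S21-b->S21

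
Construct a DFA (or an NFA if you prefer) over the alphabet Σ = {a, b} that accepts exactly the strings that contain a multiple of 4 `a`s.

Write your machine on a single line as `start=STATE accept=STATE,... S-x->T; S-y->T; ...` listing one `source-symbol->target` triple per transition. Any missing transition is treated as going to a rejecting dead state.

start=q0; accept=q0; q0-a->q1; q0-b->q0; q1-a->q2; q1-b->q1; q2-a->q3; q2-b->q2; q3-a->q0; q3-b->q3

Keep the running count of `a`s modulo 4: each `a` advances along the cycle q0 → q1 → q2 → q3 → q0 while other symbols loop. Accept at q0.
A 4-state machine:
        a   b  
>* q0   q1  q0 
   q1   q2  q1 
   q2   q3  q2 
   q3   q0  q3 
(> = start, * = accepting)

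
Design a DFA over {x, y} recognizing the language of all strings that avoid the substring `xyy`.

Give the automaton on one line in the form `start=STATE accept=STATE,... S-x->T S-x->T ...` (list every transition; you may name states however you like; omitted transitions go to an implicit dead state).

start=s0 accept=s0,s1,s2 s0-x->s1 s0-y->s0 s1-x->s1 s1-y->s2 s2-x->s1 s2-y->s3 s3-x->s3 s3-y->s3

This is the complement of 'contains `xyy`'. Use the same substring-matching states — s0 through s3 holding how much of `xyy` has just been matched — but flip the accepting set: everything except the trap s3 accepts.
4 states suffice.
        x   y  
>* s0   s1  s0 
 * s1   s1  s2 
 * s2   s1  s3 
   s3   s3  s3 
(> = start, * = accepting)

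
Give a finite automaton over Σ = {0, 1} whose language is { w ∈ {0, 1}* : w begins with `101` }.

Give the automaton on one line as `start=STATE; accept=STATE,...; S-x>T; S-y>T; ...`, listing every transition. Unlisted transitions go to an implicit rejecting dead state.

Check the first 3 symbols one by one: q0 through q2 record how many have matched `101` so far; any wrong symbol goes to the dead state q4. After all 3 match we enter the accepting sink q3.
With 5 states:
        0   1  
>  q0   q4  q1 
   q1   q2  q4 
   q2   q4  q3 
 * q3   q3  q3 
   q4   q4  q4 
(> = start, * = accepting)

start=q0; accept=q3; q0-0>q4; q0-1>q1; q1-0>q2; q1-1>q4; q2-0>q4; q2-1>q3; q3-0>q3; q3-1>q3; q4-0>q4; q4-1>q4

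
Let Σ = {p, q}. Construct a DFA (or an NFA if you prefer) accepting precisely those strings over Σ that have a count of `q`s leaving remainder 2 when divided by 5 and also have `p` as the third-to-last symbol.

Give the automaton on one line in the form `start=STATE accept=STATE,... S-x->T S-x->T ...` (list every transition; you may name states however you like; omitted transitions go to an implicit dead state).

start=A accept=G,L,M,P A-p->B A-q->C B-p->B B-q->D C-p->E C-q->F D-p->E D-q->G E-p->H E-q->I F-p->J F-q->K G-p->J G-q->K H-p->H H-q->L I-p->M I-q->K J-p->N J-q->K K-p->K K-q->O L-p->M L-q->K M-p->N M-q->K N-p->P N-q->K O-p->O O-q->A P-p->P P-q->K

Run two small machines in parallel and take their product. One (5 states) tracks the count of `q`s modulo 5; the other (15 states) tracks the last 3 symbols read. Each combined state is a pair, one component from each; accept when both components accept. Minimizing collapses redundant product states.
With 16 states:
       p  q 
>  A   B  C 
   B   B  D 
   C   E  F 
   D   E  G 
   E   H  I 
   F   J  K 
 * G   J  K 
   H   H  L 
   I   M  K 
   J   N  K 
   K   K  O 
 * L   M  K 
 * M   N  K 
   N   P  K 
   O   O  A 
 * P   P  K 
(> = start, * = accepting)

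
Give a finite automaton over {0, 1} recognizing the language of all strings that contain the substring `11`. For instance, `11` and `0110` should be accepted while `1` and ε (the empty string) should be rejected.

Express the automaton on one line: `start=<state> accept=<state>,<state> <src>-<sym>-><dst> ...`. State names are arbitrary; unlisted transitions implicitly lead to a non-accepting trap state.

start=A accept=C A-0->A A-1->B B-0->A B-1->C C-0->C C-1->C

Track how much of `11` has been matched so far: state A is no progress, C is the absorbing accept state reached once `11` has occurred. Intermediate states record partial matches; on a mismatch, fall back to the longest reusable overlap.
3 states suffice.
       0  1 
>  A   A  B 
   B   A  C 
 * C   C  C 
(> = start, * = accepting)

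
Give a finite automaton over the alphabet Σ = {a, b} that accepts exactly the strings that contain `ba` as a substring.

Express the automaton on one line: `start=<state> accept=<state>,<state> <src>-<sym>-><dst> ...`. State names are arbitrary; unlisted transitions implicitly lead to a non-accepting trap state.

start=S0 accept=S2 S0-a->S0 S0-b->S1 S1-a->S2 S1-b->S1 S2-a->S2 S2-b->S2

Track how much of `ba` has been matched so far: state S0 is no progress, S2 is the absorbing accept state reached once `ba` has occurred. Intermediate states record partial matches; on a mismatch, fall back to the longest reusable overlap.
A 3-state machine:
        a   b  
>  S0   S0  S1 
   S1   S2  S1 
 * S2   S2  S2 
(> = start, * = accepting)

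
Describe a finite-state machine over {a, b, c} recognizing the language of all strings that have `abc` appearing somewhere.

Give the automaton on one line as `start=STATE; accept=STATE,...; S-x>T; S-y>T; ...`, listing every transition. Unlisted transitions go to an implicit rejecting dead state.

start=q0; accept=q3; q0-a>q1; q0-b>q0; q0-c>q0; q1-a>q1; q1-b>q2; q1-c>q0; q2-a>q1; q2-b>q0; q2-c>q3; q3-a>q3; q3-b>q3; q3-c>q3

States q0..q2 record the length of the longest prefix of `abc` that matches the current input suffix. Reaching q3 means `abc` has been seen, and we stay there forever. Accept from q3.
A 4-state machine:
        a   b   c  
>  q0   q1  q0  q0 
   q1   q1  q2  q0 
   q2   q1  q0  q3 
 * q3   q3  q3  q3 
(> = start, * = accepting)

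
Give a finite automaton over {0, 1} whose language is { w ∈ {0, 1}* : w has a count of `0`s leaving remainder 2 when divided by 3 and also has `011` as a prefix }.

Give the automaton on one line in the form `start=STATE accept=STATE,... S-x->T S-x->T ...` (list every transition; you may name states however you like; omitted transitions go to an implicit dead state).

start=q0 accept=q5 q0-0->q1 q0-1->q2 q1-0->q2 q1-1->q3 q2-0->q2 q2-1->q2 q3-0->q2 q3-1->q4 q4-0->q5 q4-1->q4 q5-0->q6 q5-1->q5 q6-0->q4 q6-1->q6

Handle the two conditions separately and then intersect. The first has 3 states tracking the count of `0`s modulo 3; the second has 5 states tracking whether the input so far still matches the prefix `011`. A product state is a pair (one from each), accepting exactly when both do. Minimizing collapses redundant product states.
With 7 states:
        0   1  
>  q0   q1  q2 
   q1   q2  q3 
   q2   q2  q2 
   q3   q2  q4 
   q4   q5  q4 
 * q5   q6  q5 
   q6   q4  q6 
(> = start, * = accepting)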